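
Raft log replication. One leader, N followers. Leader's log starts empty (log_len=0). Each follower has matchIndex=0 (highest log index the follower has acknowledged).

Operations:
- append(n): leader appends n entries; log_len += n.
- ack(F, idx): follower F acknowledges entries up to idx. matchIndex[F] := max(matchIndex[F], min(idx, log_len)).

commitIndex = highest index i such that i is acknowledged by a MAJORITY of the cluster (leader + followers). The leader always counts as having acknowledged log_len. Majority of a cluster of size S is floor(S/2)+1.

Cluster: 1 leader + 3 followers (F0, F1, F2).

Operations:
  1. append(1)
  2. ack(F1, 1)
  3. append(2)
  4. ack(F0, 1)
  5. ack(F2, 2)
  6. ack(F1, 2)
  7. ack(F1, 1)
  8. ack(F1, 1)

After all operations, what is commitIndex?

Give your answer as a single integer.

Op 1: append 1 -> log_len=1
Op 2: F1 acks idx 1 -> match: F0=0 F1=1 F2=0; commitIndex=0
Op 3: append 2 -> log_len=3
Op 4: F0 acks idx 1 -> match: F0=1 F1=1 F2=0; commitIndex=1
Op 5: F2 acks idx 2 -> match: F0=1 F1=1 F2=2; commitIndex=1
Op 6: F1 acks idx 2 -> match: F0=1 F1=2 F2=2; commitIndex=2
Op 7: F1 acks idx 1 -> match: F0=1 F1=2 F2=2; commitIndex=2
Op 8: F1 acks idx 1 -> match: F0=1 F1=2 F2=2; commitIndex=2

Answer: 2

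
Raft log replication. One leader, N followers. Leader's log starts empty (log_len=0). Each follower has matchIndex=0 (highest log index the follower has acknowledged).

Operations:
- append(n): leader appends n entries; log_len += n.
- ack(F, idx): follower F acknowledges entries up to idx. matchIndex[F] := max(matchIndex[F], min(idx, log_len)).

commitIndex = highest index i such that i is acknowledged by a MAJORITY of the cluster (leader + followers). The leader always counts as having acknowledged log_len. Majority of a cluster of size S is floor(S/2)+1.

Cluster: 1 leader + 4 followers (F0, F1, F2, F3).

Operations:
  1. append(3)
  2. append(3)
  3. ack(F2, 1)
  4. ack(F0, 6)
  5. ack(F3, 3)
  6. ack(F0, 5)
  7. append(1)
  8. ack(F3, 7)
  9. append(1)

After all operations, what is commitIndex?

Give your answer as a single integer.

Op 1: append 3 -> log_len=3
Op 2: append 3 -> log_len=6
Op 3: F2 acks idx 1 -> match: F0=0 F1=0 F2=1 F3=0; commitIndex=0
Op 4: F0 acks idx 6 -> match: F0=6 F1=0 F2=1 F3=0; commitIndex=1
Op 5: F3 acks idx 3 -> match: F0=6 F1=0 F2=1 F3=3; commitIndex=3
Op 6: F0 acks idx 5 -> match: F0=6 F1=0 F2=1 F3=3; commitIndex=3
Op 7: append 1 -> log_len=7
Op 8: F3 acks idx 7 -> match: F0=6 F1=0 F2=1 F3=7; commitIndex=6
Op 9: append 1 -> log_len=8

Answer: 6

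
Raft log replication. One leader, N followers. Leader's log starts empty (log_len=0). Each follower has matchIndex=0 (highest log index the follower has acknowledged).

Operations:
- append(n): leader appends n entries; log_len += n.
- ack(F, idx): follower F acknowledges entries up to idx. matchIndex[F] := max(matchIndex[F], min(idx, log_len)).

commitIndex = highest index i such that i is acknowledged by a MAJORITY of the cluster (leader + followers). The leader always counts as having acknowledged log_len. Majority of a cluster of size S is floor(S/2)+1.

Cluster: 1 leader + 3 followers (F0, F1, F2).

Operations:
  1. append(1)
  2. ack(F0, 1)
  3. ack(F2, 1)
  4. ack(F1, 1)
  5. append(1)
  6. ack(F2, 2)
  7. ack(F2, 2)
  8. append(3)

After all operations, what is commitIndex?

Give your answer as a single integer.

Answer: 1

Derivation:
Op 1: append 1 -> log_len=1
Op 2: F0 acks idx 1 -> match: F0=1 F1=0 F2=0; commitIndex=0
Op 3: F2 acks idx 1 -> match: F0=1 F1=0 F2=1; commitIndex=1
Op 4: F1 acks idx 1 -> match: F0=1 F1=1 F2=1; commitIndex=1
Op 5: append 1 -> log_len=2
Op 6: F2 acks idx 2 -> match: F0=1 F1=1 F2=2; commitIndex=1
Op 7: F2 acks idx 2 -> match: F0=1 F1=1 F2=2; commitIndex=1
Op 8: append 3 -> log_len=5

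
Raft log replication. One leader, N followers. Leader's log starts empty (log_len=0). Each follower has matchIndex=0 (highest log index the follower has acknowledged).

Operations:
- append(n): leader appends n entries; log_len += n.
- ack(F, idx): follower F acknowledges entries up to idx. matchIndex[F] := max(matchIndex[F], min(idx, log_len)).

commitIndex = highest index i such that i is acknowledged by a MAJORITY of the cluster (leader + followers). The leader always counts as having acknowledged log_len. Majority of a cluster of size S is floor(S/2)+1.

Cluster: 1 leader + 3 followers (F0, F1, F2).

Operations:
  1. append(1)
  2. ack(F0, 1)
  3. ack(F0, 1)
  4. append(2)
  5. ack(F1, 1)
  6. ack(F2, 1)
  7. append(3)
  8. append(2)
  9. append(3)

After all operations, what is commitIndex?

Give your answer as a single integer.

Op 1: append 1 -> log_len=1
Op 2: F0 acks idx 1 -> match: F0=1 F1=0 F2=0; commitIndex=0
Op 3: F0 acks idx 1 -> match: F0=1 F1=0 F2=0; commitIndex=0
Op 4: append 2 -> log_len=3
Op 5: F1 acks idx 1 -> match: F0=1 F1=1 F2=0; commitIndex=1
Op 6: F2 acks idx 1 -> match: F0=1 F1=1 F2=1; commitIndex=1
Op 7: append 3 -> log_len=6
Op 8: append 2 -> log_len=8
Op 9: append 3 -> log_len=11

Answer: 1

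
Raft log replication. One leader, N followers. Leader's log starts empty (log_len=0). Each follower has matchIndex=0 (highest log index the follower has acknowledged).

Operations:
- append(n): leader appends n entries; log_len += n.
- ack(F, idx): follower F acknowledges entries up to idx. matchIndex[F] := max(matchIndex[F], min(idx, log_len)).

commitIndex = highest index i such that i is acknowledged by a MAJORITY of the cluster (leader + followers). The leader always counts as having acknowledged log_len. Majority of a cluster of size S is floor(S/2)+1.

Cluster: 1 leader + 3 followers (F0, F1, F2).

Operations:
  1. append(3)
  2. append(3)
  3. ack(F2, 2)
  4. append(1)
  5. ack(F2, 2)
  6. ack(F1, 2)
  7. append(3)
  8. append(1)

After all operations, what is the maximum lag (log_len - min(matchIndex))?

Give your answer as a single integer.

Op 1: append 3 -> log_len=3
Op 2: append 3 -> log_len=6
Op 3: F2 acks idx 2 -> match: F0=0 F1=0 F2=2; commitIndex=0
Op 4: append 1 -> log_len=7
Op 5: F2 acks idx 2 -> match: F0=0 F1=0 F2=2; commitIndex=0
Op 6: F1 acks idx 2 -> match: F0=0 F1=2 F2=2; commitIndex=2
Op 7: append 3 -> log_len=10
Op 8: append 1 -> log_len=11

Answer: 11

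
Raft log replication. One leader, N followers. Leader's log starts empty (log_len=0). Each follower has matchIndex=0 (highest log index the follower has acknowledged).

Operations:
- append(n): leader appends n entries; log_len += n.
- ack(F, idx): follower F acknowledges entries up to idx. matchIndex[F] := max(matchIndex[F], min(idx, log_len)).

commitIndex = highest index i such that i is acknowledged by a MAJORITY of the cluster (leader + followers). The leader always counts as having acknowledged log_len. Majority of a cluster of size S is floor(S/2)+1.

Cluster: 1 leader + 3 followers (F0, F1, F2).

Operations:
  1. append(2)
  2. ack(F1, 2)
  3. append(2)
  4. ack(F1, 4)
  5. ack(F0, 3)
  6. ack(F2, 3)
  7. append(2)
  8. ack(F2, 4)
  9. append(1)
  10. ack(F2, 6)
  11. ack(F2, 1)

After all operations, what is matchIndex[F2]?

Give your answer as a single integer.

Answer: 6

Derivation:
Op 1: append 2 -> log_len=2
Op 2: F1 acks idx 2 -> match: F0=0 F1=2 F2=0; commitIndex=0
Op 3: append 2 -> log_len=4
Op 4: F1 acks idx 4 -> match: F0=0 F1=4 F2=0; commitIndex=0
Op 5: F0 acks idx 3 -> match: F0=3 F1=4 F2=0; commitIndex=3
Op 6: F2 acks idx 3 -> match: F0=3 F1=4 F2=3; commitIndex=3
Op 7: append 2 -> log_len=6
Op 8: F2 acks idx 4 -> match: F0=3 F1=4 F2=4; commitIndex=4
Op 9: append 1 -> log_len=7
Op 10: F2 acks idx 6 -> match: F0=3 F1=4 F2=6; commitIndex=4
Op 11: F2 acks idx 1 -> match: F0=3 F1=4 F2=6; commitIndex=4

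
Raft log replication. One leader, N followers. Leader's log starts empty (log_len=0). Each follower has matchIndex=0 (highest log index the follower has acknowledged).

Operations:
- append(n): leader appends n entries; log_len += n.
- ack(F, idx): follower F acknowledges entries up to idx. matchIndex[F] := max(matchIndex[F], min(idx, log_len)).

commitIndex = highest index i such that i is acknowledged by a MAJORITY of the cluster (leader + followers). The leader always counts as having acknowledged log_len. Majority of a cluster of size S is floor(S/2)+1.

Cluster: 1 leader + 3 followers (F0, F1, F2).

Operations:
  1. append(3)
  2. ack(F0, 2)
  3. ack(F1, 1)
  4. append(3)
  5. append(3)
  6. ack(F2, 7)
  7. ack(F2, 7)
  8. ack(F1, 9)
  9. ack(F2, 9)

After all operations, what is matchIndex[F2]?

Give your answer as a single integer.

Op 1: append 3 -> log_len=3
Op 2: F0 acks idx 2 -> match: F0=2 F1=0 F2=0; commitIndex=0
Op 3: F1 acks idx 1 -> match: F0=2 F1=1 F2=0; commitIndex=1
Op 4: append 3 -> log_len=6
Op 5: append 3 -> log_len=9
Op 6: F2 acks idx 7 -> match: F0=2 F1=1 F2=7; commitIndex=2
Op 7: F2 acks idx 7 -> match: F0=2 F1=1 F2=7; commitIndex=2
Op 8: F1 acks idx 9 -> match: F0=2 F1=9 F2=7; commitIndex=7
Op 9: F2 acks idx 9 -> match: F0=2 F1=9 F2=9; commitIndex=9

Answer: 9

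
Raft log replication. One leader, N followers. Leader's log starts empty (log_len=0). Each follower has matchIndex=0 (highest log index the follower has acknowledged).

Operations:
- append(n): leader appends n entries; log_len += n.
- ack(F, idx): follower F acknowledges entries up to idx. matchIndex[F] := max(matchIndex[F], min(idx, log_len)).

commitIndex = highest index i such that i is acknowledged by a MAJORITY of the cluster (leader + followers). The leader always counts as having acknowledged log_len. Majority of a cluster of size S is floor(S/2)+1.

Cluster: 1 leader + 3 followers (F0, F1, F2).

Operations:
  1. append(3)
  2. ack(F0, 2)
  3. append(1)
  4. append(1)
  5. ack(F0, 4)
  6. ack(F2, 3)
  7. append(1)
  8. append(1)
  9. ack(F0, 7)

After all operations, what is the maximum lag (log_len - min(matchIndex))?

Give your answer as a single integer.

Answer: 7

Derivation:
Op 1: append 3 -> log_len=3
Op 2: F0 acks idx 2 -> match: F0=2 F1=0 F2=0; commitIndex=0
Op 3: append 1 -> log_len=4
Op 4: append 1 -> log_len=5
Op 5: F0 acks idx 4 -> match: F0=4 F1=0 F2=0; commitIndex=0
Op 6: F2 acks idx 3 -> match: F0=4 F1=0 F2=3; commitIndex=3
Op 7: append 1 -> log_len=6
Op 8: append 1 -> log_len=7
Op 9: F0 acks idx 7 -> match: F0=7 F1=0 F2=3; commitIndex=3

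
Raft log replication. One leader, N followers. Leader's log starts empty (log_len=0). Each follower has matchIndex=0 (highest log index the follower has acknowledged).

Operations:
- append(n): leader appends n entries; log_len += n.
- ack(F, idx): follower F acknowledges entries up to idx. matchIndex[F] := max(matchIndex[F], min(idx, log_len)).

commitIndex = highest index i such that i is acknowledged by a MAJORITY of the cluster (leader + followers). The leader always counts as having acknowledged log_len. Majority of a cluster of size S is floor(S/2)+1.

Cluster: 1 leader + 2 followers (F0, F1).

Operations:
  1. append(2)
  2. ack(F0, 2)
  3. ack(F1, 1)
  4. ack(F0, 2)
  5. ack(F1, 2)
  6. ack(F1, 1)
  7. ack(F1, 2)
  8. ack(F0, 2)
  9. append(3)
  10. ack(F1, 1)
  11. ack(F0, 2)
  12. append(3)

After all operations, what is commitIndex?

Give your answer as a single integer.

Op 1: append 2 -> log_len=2
Op 2: F0 acks idx 2 -> match: F0=2 F1=0; commitIndex=2
Op 3: F1 acks idx 1 -> match: F0=2 F1=1; commitIndex=2
Op 4: F0 acks idx 2 -> match: F0=2 F1=1; commitIndex=2
Op 5: F1 acks idx 2 -> match: F0=2 F1=2; commitIndex=2
Op 6: F1 acks idx 1 -> match: F0=2 F1=2; commitIndex=2
Op 7: F1 acks idx 2 -> match: F0=2 F1=2; commitIndex=2
Op 8: F0 acks idx 2 -> match: F0=2 F1=2; commitIndex=2
Op 9: append 3 -> log_len=5
Op 10: F1 acks idx 1 -> match: F0=2 F1=2; commitIndex=2
Op 11: F0 acks idx 2 -> match: F0=2 F1=2; commitIndex=2
Op 12: append 3 -> log_len=8

Answer: 2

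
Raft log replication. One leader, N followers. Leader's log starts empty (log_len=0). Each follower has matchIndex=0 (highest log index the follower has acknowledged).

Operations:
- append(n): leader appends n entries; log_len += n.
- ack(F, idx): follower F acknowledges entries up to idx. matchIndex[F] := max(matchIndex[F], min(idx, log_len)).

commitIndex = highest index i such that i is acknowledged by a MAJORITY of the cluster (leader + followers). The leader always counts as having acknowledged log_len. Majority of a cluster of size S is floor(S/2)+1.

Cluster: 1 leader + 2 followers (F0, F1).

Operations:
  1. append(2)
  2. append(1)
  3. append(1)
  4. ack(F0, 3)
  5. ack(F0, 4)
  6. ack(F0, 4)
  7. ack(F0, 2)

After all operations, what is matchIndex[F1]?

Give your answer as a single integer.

Op 1: append 2 -> log_len=2
Op 2: append 1 -> log_len=3
Op 3: append 1 -> log_len=4
Op 4: F0 acks idx 3 -> match: F0=3 F1=0; commitIndex=3
Op 5: F0 acks idx 4 -> match: F0=4 F1=0; commitIndex=4
Op 6: F0 acks idx 4 -> match: F0=4 F1=0; commitIndex=4
Op 7: F0 acks idx 2 -> match: F0=4 F1=0; commitIndex=4

Answer: 0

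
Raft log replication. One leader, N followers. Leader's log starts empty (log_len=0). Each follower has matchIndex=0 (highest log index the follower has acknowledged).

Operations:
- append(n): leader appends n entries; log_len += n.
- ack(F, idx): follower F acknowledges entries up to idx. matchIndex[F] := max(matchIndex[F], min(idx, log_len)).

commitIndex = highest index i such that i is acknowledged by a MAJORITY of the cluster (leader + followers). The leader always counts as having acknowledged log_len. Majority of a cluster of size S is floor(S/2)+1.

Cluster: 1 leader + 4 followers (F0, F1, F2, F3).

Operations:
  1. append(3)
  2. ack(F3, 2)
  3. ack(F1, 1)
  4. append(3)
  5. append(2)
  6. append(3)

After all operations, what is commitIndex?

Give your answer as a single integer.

Op 1: append 3 -> log_len=3
Op 2: F3 acks idx 2 -> match: F0=0 F1=0 F2=0 F3=2; commitIndex=0
Op 3: F1 acks idx 1 -> match: F0=0 F1=1 F2=0 F3=2; commitIndex=1
Op 4: append 3 -> log_len=6
Op 5: append 2 -> log_len=8
Op 6: append 3 -> log_len=11

Answer: 1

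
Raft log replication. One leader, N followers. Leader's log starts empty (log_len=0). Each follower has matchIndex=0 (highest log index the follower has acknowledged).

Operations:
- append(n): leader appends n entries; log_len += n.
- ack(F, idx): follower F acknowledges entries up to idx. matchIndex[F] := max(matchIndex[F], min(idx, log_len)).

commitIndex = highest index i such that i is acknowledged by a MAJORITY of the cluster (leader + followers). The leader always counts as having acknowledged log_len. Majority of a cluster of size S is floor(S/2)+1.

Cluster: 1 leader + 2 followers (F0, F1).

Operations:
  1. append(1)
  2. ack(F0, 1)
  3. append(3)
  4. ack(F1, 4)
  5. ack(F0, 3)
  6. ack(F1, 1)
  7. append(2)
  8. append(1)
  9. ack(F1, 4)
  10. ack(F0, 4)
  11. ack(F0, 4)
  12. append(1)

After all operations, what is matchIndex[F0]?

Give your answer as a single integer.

Op 1: append 1 -> log_len=1
Op 2: F0 acks idx 1 -> match: F0=1 F1=0; commitIndex=1
Op 3: append 3 -> log_len=4
Op 4: F1 acks idx 4 -> match: F0=1 F1=4; commitIndex=4
Op 5: F0 acks idx 3 -> match: F0=3 F1=4; commitIndex=4
Op 6: F1 acks idx 1 -> match: F0=3 F1=4; commitIndex=4
Op 7: append 2 -> log_len=6
Op 8: append 1 -> log_len=7
Op 9: F1 acks idx 4 -> match: F0=3 F1=4; commitIndex=4
Op 10: F0 acks idx 4 -> match: F0=4 F1=4; commitIndex=4
Op 11: F0 acks idx 4 -> match: F0=4 F1=4; commitIndex=4
Op 12: append 1 -> log_len=8

Answer: 4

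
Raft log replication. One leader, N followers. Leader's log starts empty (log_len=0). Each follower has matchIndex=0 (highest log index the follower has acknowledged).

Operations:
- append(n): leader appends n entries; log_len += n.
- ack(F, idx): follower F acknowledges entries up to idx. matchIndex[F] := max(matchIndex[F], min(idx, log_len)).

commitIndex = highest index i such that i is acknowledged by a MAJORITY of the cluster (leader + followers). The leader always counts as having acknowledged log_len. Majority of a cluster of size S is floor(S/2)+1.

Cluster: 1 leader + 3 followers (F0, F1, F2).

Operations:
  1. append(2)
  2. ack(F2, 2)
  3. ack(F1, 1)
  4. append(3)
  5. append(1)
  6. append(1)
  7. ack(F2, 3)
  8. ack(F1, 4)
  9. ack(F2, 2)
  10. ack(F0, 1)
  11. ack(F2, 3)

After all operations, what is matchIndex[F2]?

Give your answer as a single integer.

Op 1: append 2 -> log_len=2
Op 2: F2 acks idx 2 -> match: F0=0 F1=0 F2=2; commitIndex=0
Op 3: F1 acks idx 1 -> match: F0=0 F1=1 F2=2; commitIndex=1
Op 4: append 3 -> log_len=5
Op 5: append 1 -> log_len=6
Op 6: append 1 -> log_len=7
Op 7: F2 acks idx 3 -> match: F0=0 F1=1 F2=3; commitIndex=1
Op 8: F1 acks idx 4 -> match: F0=0 F1=4 F2=3; commitIndex=3
Op 9: F2 acks idx 2 -> match: F0=0 F1=4 F2=3; commitIndex=3
Op 10: F0 acks idx 1 -> match: F0=1 F1=4 F2=3; commitIndex=3
Op 11: F2 acks idx 3 -> match: F0=1 F1=4 F2=3; commitIndex=3

Answer: 3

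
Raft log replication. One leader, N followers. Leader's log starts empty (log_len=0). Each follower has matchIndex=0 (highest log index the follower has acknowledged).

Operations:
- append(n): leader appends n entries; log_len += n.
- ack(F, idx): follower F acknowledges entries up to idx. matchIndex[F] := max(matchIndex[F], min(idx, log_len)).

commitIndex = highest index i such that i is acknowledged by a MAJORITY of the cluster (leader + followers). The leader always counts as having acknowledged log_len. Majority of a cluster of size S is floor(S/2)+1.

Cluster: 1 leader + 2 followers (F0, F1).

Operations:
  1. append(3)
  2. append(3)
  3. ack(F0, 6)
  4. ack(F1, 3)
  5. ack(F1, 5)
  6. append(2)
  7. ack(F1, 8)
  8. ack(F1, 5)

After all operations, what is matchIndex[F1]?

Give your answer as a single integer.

Answer: 8

Derivation:
Op 1: append 3 -> log_len=3
Op 2: append 3 -> log_len=6
Op 3: F0 acks idx 6 -> match: F0=6 F1=0; commitIndex=6
Op 4: F1 acks idx 3 -> match: F0=6 F1=3; commitIndex=6
Op 5: F1 acks idx 5 -> match: F0=6 F1=5; commitIndex=6
Op 6: append 2 -> log_len=8
Op 7: F1 acks idx 8 -> match: F0=6 F1=8; commitIndex=8
Op 8: F1 acks idx 5 -> match: F0=6 F1=8; commitIndex=8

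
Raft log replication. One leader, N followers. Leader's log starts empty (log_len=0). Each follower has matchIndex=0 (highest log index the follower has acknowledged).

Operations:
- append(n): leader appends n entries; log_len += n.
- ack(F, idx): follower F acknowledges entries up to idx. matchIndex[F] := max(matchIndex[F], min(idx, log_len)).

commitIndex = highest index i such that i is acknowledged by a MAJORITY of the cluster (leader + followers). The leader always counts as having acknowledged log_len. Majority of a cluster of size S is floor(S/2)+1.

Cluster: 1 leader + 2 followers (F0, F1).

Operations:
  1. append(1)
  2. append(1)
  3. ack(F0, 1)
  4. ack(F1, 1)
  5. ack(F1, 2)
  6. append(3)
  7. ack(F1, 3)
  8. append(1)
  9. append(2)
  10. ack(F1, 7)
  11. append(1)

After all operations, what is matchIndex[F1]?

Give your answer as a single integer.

Op 1: append 1 -> log_len=1
Op 2: append 1 -> log_len=2
Op 3: F0 acks idx 1 -> match: F0=1 F1=0; commitIndex=1
Op 4: F1 acks idx 1 -> match: F0=1 F1=1; commitIndex=1
Op 5: F1 acks idx 2 -> match: F0=1 F1=2; commitIndex=2
Op 6: append 3 -> log_len=5
Op 7: F1 acks idx 3 -> match: F0=1 F1=3; commitIndex=3
Op 8: append 1 -> log_len=6
Op 9: append 2 -> log_len=8
Op 10: F1 acks idx 7 -> match: F0=1 F1=7; commitIndex=7
Op 11: append 1 -> log_len=9

Answer: 7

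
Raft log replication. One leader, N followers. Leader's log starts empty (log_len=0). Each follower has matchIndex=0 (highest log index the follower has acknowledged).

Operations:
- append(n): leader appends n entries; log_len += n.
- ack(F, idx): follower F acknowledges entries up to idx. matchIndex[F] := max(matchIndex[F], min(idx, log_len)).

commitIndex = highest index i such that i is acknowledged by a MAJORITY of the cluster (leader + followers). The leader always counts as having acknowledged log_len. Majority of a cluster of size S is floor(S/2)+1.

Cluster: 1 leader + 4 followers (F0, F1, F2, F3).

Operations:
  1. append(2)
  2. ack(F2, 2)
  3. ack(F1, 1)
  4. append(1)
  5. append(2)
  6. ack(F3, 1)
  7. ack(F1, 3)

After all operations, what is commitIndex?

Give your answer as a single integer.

Op 1: append 2 -> log_len=2
Op 2: F2 acks idx 2 -> match: F0=0 F1=0 F2=2 F3=0; commitIndex=0
Op 3: F1 acks idx 1 -> match: F0=0 F1=1 F2=2 F3=0; commitIndex=1
Op 4: append 1 -> log_len=3
Op 5: append 2 -> log_len=5
Op 6: F3 acks idx 1 -> match: F0=0 F1=1 F2=2 F3=1; commitIndex=1
Op 7: F1 acks idx 3 -> match: F0=0 F1=3 F2=2 F3=1; commitIndex=2

Answer: 2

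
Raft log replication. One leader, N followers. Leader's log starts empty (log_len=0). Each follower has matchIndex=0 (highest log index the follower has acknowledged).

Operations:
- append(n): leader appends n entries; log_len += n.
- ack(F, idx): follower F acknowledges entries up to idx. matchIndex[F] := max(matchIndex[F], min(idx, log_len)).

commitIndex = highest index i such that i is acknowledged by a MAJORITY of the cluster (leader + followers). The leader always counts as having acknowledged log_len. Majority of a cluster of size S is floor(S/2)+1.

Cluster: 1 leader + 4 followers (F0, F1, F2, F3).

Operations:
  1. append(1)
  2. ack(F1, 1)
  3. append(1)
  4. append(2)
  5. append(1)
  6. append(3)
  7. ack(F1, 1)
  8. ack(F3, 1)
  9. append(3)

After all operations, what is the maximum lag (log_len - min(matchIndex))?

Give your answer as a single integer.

Op 1: append 1 -> log_len=1
Op 2: F1 acks idx 1 -> match: F0=0 F1=1 F2=0 F3=0; commitIndex=0
Op 3: append 1 -> log_len=2
Op 4: append 2 -> log_len=4
Op 5: append 1 -> log_len=5
Op 6: append 3 -> log_len=8
Op 7: F1 acks idx 1 -> match: F0=0 F1=1 F2=0 F3=0; commitIndex=0
Op 8: F3 acks idx 1 -> match: F0=0 F1=1 F2=0 F3=1; commitIndex=1
Op 9: append 3 -> log_len=11

Answer: 11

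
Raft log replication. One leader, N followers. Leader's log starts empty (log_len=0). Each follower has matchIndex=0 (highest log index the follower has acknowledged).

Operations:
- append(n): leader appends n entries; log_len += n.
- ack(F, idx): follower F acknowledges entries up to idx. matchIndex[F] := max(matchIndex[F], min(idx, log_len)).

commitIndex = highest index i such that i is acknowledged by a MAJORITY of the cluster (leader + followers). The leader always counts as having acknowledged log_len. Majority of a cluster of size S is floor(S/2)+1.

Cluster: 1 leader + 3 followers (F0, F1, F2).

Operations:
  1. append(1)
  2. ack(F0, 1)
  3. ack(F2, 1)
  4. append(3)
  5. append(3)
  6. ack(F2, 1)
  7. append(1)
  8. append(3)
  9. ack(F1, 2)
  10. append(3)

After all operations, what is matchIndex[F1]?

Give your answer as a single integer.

Answer: 2

Derivation:
Op 1: append 1 -> log_len=1
Op 2: F0 acks idx 1 -> match: F0=1 F1=0 F2=0; commitIndex=0
Op 3: F2 acks idx 1 -> match: F0=1 F1=0 F2=1; commitIndex=1
Op 4: append 3 -> log_len=4
Op 5: append 3 -> log_len=7
Op 6: F2 acks idx 1 -> match: F0=1 F1=0 F2=1; commitIndex=1
Op 7: append 1 -> log_len=8
Op 8: append 3 -> log_len=11
Op 9: F1 acks idx 2 -> match: F0=1 F1=2 F2=1; commitIndex=1
Op 10: append 3 -> log_len=14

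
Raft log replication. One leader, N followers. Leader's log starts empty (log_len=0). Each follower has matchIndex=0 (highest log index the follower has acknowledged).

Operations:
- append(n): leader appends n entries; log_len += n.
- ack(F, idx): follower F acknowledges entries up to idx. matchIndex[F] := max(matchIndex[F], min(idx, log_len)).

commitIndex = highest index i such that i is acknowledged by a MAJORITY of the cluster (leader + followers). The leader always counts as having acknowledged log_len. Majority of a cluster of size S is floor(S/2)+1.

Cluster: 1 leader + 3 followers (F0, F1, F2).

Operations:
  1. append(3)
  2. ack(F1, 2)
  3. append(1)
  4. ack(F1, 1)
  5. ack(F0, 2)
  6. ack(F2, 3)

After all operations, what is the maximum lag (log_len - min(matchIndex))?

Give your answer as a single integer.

Op 1: append 3 -> log_len=3
Op 2: F1 acks idx 2 -> match: F0=0 F1=2 F2=0; commitIndex=0
Op 3: append 1 -> log_len=4
Op 4: F1 acks idx 1 -> match: F0=0 F1=2 F2=0; commitIndex=0
Op 5: F0 acks idx 2 -> match: F0=2 F1=2 F2=0; commitIndex=2
Op 6: F2 acks idx 3 -> match: F0=2 F1=2 F2=3; commitIndex=2

Answer: 2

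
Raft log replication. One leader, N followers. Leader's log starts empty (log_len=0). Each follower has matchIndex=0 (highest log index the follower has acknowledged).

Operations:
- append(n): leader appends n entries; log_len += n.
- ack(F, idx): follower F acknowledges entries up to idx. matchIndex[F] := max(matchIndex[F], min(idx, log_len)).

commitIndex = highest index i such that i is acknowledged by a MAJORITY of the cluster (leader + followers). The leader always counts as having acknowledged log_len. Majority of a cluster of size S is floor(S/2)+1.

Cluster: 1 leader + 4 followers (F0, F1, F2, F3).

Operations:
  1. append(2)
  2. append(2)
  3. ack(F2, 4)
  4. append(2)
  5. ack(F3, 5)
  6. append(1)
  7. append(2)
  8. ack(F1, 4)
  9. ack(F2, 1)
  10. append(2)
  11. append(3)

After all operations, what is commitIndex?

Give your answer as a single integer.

Op 1: append 2 -> log_len=2
Op 2: append 2 -> log_len=4
Op 3: F2 acks idx 4 -> match: F0=0 F1=0 F2=4 F3=0; commitIndex=0
Op 4: append 2 -> log_len=6
Op 5: F3 acks idx 5 -> match: F0=0 F1=0 F2=4 F3=5; commitIndex=4
Op 6: append 1 -> log_len=7
Op 7: append 2 -> log_len=9
Op 8: F1 acks idx 4 -> match: F0=0 F1=4 F2=4 F3=5; commitIndex=4
Op 9: F2 acks idx 1 -> match: F0=0 F1=4 F2=4 F3=5; commitIndex=4
Op 10: append 2 -> log_len=11
Op 11: append 3 -> log_len=14

Answer: 4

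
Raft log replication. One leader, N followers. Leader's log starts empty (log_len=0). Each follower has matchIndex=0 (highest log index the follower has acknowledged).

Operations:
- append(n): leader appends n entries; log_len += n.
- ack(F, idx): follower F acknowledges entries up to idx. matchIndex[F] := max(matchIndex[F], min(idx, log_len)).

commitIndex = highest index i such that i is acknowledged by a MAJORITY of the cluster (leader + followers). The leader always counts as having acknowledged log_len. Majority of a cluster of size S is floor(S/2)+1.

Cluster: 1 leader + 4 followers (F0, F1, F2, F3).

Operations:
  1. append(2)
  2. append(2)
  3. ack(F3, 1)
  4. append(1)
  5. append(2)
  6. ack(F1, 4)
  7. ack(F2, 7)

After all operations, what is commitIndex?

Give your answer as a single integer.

Op 1: append 2 -> log_len=2
Op 2: append 2 -> log_len=4
Op 3: F3 acks idx 1 -> match: F0=0 F1=0 F2=0 F3=1; commitIndex=0
Op 4: append 1 -> log_len=5
Op 5: append 2 -> log_len=7
Op 6: F1 acks idx 4 -> match: F0=0 F1=4 F2=0 F3=1; commitIndex=1
Op 7: F2 acks idx 7 -> match: F0=0 F1=4 F2=7 F3=1; commitIndex=4

Answer: 4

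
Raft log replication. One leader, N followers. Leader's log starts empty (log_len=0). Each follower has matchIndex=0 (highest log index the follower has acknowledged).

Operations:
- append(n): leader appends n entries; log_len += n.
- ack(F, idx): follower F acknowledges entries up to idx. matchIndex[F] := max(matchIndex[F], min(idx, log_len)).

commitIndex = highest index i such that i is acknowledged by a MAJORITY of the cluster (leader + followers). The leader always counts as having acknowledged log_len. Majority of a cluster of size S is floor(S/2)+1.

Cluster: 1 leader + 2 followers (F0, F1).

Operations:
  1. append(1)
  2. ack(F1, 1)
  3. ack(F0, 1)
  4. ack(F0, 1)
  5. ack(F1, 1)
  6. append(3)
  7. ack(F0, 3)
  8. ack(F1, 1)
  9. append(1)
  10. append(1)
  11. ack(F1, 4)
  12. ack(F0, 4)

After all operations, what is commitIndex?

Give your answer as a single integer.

Answer: 4

Derivation:
Op 1: append 1 -> log_len=1
Op 2: F1 acks idx 1 -> match: F0=0 F1=1; commitIndex=1
Op 3: F0 acks idx 1 -> match: F0=1 F1=1; commitIndex=1
Op 4: F0 acks idx 1 -> match: F0=1 F1=1; commitIndex=1
Op 5: F1 acks idx 1 -> match: F0=1 F1=1; commitIndex=1
Op 6: append 3 -> log_len=4
Op 7: F0 acks idx 3 -> match: F0=3 F1=1; commitIndex=3
Op 8: F1 acks idx 1 -> match: F0=3 F1=1; commitIndex=3
Op 9: append 1 -> log_len=5
Op 10: append 1 -> log_len=6
Op 11: F1 acks idx 4 -> match: F0=3 F1=4; commitIndex=4
Op 12: F0 acks idx 4 -> match: F0=4 F1=4; commitIndex=4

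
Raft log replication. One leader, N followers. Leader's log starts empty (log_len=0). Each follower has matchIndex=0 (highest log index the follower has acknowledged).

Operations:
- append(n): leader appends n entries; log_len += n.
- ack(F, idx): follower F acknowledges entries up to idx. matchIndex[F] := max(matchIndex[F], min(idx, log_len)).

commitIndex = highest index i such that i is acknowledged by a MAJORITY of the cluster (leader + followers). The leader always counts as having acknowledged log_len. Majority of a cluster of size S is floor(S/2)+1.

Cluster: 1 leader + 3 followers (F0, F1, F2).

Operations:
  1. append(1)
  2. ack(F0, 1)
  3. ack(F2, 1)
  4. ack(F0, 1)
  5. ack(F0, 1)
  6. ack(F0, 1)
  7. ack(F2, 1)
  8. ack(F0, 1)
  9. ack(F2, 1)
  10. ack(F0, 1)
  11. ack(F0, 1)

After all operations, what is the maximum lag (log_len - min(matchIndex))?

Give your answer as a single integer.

Op 1: append 1 -> log_len=1
Op 2: F0 acks idx 1 -> match: F0=1 F1=0 F2=0; commitIndex=0
Op 3: F2 acks idx 1 -> match: F0=1 F1=0 F2=1; commitIndex=1
Op 4: F0 acks idx 1 -> match: F0=1 F1=0 F2=1; commitIndex=1
Op 5: F0 acks idx 1 -> match: F0=1 F1=0 F2=1; commitIndex=1
Op 6: F0 acks idx 1 -> match: F0=1 F1=0 F2=1; commitIndex=1
Op 7: F2 acks idx 1 -> match: F0=1 F1=0 F2=1; commitIndex=1
Op 8: F0 acks idx 1 -> match: F0=1 F1=0 F2=1; commitIndex=1
Op 9: F2 acks idx 1 -> match: F0=1 F1=0 F2=1; commitIndex=1
Op 10: F0 acks idx 1 -> match: F0=1 F1=0 F2=1; commitIndex=1
Op 11: F0 acks idx 1 -> match: F0=1 F1=0 F2=1; commitIndex=1

Answer: 1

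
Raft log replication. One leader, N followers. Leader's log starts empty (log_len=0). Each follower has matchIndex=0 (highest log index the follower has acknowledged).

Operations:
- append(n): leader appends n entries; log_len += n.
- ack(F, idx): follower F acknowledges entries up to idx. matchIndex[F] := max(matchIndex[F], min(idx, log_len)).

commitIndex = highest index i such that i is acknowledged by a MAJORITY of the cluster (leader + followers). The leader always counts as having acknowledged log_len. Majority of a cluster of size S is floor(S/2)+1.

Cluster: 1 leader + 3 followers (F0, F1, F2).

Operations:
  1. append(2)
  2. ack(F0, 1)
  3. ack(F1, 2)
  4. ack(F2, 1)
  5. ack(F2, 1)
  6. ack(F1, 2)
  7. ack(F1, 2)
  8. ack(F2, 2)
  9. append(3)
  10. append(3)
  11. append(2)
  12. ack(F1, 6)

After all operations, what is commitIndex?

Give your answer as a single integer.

Answer: 2

Derivation:
Op 1: append 2 -> log_len=2
Op 2: F0 acks idx 1 -> match: F0=1 F1=0 F2=0; commitIndex=0
Op 3: F1 acks idx 2 -> match: F0=1 F1=2 F2=0; commitIndex=1
Op 4: F2 acks idx 1 -> match: F0=1 F1=2 F2=1; commitIndex=1
Op 5: F2 acks idx 1 -> match: F0=1 F1=2 F2=1; commitIndex=1
Op 6: F1 acks idx 2 -> match: F0=1 F1=2 F2=1; commitIndex=1
Op 7: F1 acks idx 2 -> match: F0=1 F1=2 F2=1; commitIndex=1
Op 8: F2 acks idx 2 -> match: F0=1 F1=2 F2=2; commitIndex=2
Op 9: append 3 -> log_len=5
Op 10: append 3 -> log_len=8
Op 11: append 2 -> log_len=10
Op 12: F1 acks idx 6 -> match: F0=1 F1=6 F2=2; commitIndex=2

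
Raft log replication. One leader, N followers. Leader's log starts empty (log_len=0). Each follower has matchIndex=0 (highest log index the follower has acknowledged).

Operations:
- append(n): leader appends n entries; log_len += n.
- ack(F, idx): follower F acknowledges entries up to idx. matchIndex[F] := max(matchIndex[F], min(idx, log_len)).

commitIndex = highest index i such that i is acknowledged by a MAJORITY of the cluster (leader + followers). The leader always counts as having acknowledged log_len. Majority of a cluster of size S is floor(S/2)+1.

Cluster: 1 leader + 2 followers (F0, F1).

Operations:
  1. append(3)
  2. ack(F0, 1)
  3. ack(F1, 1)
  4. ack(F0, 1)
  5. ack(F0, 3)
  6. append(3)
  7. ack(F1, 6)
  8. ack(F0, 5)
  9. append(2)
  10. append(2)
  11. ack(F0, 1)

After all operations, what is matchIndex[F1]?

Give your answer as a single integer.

Answer: 6

Derivation:
Op 1: append 3 -> log_len=3
Op 2: F0 acks idx 1 -> match: F0=1 F1=0; commitIndex=1
Op 3: F1 acks idx 1 -> match: F0=1 F1=1; commitIndex=1
Op 4: F0 acks idx 1 -> match: F0=1 F1=1; commitIndex=1
Op 5: F0 acks idx 3 -> match: F0=3 F1=1; commitIndex=3
Op 6: append 3 -> log_len=6
Op 7: F1 acks idx 6 -> match: F0=3 F1=6; commitIndex=6
Op 8: F0 acks idx 5 -> match: F0=5 F1=6; commitIndex=6
Op 9: append 2 -> log_len=8
Op 10: append 2 -> log_len=10
Op 11: F0 acks idx 1 -> match: F0=5 F1=6; commitIndex=6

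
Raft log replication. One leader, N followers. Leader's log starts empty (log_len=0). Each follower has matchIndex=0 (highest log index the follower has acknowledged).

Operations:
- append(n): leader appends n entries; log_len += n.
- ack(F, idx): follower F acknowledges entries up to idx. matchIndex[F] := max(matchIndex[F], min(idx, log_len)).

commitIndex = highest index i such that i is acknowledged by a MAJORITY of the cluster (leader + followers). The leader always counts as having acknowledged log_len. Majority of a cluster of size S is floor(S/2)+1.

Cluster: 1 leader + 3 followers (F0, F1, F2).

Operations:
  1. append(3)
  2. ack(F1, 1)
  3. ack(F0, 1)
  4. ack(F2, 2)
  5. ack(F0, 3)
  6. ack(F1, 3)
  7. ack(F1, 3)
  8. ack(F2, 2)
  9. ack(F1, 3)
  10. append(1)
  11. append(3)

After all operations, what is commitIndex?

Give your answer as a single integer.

Answer: 3

Derivation:
Op 1: append 3 -> log_len=3
Op 2: F1 acks idx 1 -> match: F0=0 F1=1 F2=0; commitIndex=0
Op 3: F0 acks idx 1 -> match: F0=1 F1=1 F2=0; commitIndex=1
Op 4: F2 acks idx 2 -> match: F0=1 F1=1 F2=2; commitIndex=1
Op 5: F0 acks idx 3 -> match: F0=3 F1=1 F2=2; commitIndex=2
Op 6: F1 acks idx 3 -> match: F0=3 F1=3 F2=2; commitIndex=3
Op 7: F1 acks idx 3 -> match: F0=3 F1=3 F2=2; commitIndex=3
Op 8: F2 acks idx 2 -> match: F0=3 F1=3 F2=2; commitIndex=3
Op 9: F1 acks idx 3 -> match: F0=3 F1=3 F2=2; commitIndex=3
Op 10: append 1 -> log_len=4
Op 11: append 3 -> log_len=7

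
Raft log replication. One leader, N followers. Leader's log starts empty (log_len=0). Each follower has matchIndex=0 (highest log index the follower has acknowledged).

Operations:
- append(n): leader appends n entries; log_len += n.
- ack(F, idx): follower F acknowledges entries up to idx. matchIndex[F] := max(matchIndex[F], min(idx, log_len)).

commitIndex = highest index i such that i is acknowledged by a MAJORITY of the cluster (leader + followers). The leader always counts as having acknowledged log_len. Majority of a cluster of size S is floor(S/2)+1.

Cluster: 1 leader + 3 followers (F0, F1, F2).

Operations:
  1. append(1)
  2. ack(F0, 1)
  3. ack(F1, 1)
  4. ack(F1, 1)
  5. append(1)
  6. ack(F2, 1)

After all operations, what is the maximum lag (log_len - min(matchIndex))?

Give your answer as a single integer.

Answer: 1

Derivation:
Op 1: append 1 -> log_len=1
Op 2: F0 acks idx 1 -> match: F0=1 F1=0 F2=0; commitIndex=0
Op 3: F1 acks idx 1 -> match: F0=1 F1=1 F2=0; commitIndex=1
Op 4: F1 acks idx 1 -> match: F0=1 F1=1 F2=0; commitIndex=1
Op 5: append 1 -> log_len=2
Op 6: F2 acks idx 1 -> match: F0=1 F1=1 F2=1; commitIndex=1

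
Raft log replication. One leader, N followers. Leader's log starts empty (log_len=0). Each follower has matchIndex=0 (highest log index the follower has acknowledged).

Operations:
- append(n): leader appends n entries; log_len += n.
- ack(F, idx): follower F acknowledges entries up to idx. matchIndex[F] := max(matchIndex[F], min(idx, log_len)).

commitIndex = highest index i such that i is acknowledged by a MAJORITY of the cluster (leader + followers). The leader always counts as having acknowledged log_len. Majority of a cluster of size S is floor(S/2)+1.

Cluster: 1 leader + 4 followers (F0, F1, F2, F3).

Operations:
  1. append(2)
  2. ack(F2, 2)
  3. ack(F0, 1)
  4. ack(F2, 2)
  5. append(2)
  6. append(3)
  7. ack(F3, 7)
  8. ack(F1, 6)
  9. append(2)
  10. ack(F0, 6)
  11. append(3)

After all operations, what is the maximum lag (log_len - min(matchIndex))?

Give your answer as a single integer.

Answer: 10

Derivation:
Op 1: append 2 -> log_len=2
Op 2: F2 acks idx 2 -> match: F0=0 F1=0 F2=2 F3=0; commitIndex=0
Op 3: F0 acks idx 1 -> match: F0=1 F1=0 F2=2 F3=0; commitIndex=1
Op 4: F2 acks idx 2 -> match: F0=1 F1=0 F2=2 F3=0; commitIndex=1
Op 5: append 2 -> log_len=4
Op 6: append 3 -> log_len=7
Op 7: F3 acks idx 7 -> match: F0=1 F1=0 F2=2 F3=7; commitIndex=2
Op 8: F1 acks idx 6 -> match: F0=1 F1=6 F2=2 F3=7; commitIndex=6
Op 9: append 2 -> log_len=9
Op 10: F0 acks idx 6 -> match: F0=6 F1=6 F2=2 F3=7; commitIndex=6
Op 11: append 3 -> log_len=12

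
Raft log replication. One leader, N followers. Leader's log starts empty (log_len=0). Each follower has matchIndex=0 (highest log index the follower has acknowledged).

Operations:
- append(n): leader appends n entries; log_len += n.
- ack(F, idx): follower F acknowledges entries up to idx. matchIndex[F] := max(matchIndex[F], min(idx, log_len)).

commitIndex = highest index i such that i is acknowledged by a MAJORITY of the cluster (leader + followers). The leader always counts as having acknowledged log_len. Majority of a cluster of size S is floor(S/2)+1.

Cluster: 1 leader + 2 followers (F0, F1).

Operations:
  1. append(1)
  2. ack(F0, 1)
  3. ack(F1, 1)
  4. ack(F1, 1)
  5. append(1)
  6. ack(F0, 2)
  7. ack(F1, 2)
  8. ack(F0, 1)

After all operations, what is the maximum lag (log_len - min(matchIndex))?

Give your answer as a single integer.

Answer: 0

Derivation:
Op 1: append 1 -> log_len=1
Op 2: F0 acks idx 1 -> match: F0=1 F1=0; commitIndex=1
Op 3: F1 acks idx 1 -> match: F0=1 F1=1; commitIndex=1
Op 4: F1 acks idx 1 -> match: F0=1 F1=1; commitIndex=1
Op 5: append 1 -> log_len=2
Op 6: F0 acks idx 2 -> match: F0=2 F1=1; commitIndex=2
Op 7: F1 acks idx 2 -> match: F0=2 F1=2; commitIndex=2
Op 8: F0 acks idx 1 -> match: F0=2 F1=2; commitIndex=2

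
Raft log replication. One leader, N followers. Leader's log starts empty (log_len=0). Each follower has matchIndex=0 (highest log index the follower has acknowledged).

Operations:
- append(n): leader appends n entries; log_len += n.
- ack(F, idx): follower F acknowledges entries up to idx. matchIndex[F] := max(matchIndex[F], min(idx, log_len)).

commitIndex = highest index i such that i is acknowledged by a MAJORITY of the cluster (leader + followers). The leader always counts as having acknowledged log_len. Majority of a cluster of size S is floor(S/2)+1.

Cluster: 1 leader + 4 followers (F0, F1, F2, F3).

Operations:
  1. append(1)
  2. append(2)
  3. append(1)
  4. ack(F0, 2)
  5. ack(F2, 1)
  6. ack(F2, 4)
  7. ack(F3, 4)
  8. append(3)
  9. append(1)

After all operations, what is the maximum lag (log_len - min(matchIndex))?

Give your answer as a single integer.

Op 1: append 1 -> log_len=1
Op 2: append 2 -> log_len=3
Op 3: append 1 -> log_len=4
Op 4: F0 acks idx 2 -> match: F0=2 F1=0 F2=0 F3=0; commitIndex=0
Op 5: F2 acks idx 1 -> match: F0=2 F1=0 F2=1 F3=0; commitIndex=1
Op 6: F2 acks idx 4 -> match: F0=2 F1=0 F2=4 F3=0; commitIndex=2
Op 7: F3 acks idx 4 -> match: F0=2 F1=0 F2=4 F3=4; commitIndex=4
Op 8: append 3 -> log_len=7
Op 9: append 1 -> log_len=8

Answer: 8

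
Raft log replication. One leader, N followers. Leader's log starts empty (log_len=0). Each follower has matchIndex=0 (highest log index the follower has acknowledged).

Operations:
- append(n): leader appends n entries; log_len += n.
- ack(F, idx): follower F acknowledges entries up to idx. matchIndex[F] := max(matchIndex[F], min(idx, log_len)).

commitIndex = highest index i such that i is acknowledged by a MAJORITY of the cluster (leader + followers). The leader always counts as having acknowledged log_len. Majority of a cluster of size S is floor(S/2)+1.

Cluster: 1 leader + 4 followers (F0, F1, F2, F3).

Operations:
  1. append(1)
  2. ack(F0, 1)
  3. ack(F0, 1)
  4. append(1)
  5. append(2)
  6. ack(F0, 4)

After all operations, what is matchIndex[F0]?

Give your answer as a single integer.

Answer: 4

Derivation:
Op 1: append 1 -> log_len=1
Op 2: F0 acks idx 1 -> match: F0=1 F1=0 F2=0 F3=0; commitIndex=0
Op 3: F0 acks idx 1 -> match: F0=1 F1=0 F2=0 F3=0; commitIndex=0
Op 4: append 1 -> log_len=2
Op 5: append 2 -> log_len=4
Op 6: F0 acks idx 4 -> match: F0=4 F1=0 F2=0 F3=0; commitIndex=0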